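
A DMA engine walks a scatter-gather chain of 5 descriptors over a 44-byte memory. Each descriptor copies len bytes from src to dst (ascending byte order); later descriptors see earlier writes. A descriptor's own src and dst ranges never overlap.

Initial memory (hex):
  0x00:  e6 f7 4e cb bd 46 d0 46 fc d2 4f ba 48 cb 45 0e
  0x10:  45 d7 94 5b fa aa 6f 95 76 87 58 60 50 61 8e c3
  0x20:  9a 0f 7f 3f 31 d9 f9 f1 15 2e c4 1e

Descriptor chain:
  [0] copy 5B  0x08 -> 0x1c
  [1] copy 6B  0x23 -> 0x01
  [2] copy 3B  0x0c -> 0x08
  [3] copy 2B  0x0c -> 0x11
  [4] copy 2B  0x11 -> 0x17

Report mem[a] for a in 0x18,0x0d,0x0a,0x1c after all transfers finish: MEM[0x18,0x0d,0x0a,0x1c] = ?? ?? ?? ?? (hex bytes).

  after D0: wrote 5B at 0x1c = fcd24fba48
  after D1: wrote 6B at 0x01 = 3f31d9f9f115
  after D2: wrote 3B at 0x08 = 48cb45
  after D3: wrote 2B at 0x11 = 48cb
  after D4: wrote 2B at 0x17 = 48cb
query mem[0x18]=0xcb, mem[0x0d]=0xcb, mem[0x0a]=0x45, mem[0x1c]=0xfc

MEM[0x18,0x0d,0x0a,0x1c] = cb cb 45 fc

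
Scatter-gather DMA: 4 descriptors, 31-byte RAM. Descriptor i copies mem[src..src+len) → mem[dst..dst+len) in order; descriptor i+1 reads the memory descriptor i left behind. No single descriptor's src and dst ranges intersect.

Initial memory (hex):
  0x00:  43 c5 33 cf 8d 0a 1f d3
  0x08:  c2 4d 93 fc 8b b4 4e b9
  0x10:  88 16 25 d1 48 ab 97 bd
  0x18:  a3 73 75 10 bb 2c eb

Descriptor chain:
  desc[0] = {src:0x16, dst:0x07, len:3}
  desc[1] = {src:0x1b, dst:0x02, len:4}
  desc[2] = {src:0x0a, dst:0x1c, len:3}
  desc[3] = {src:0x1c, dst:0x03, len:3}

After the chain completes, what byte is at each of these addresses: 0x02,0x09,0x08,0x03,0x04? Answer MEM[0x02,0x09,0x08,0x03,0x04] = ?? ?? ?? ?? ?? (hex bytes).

MEM[0x02,0x09,0x08,0x03,0x04] = 10 a3 bd 93 fc

  after D0: wrote 3B at 0x07 = 97bda3
  after D1: wrote 4B at 0x02 = 10bb2ceb
  after D2: wrote 3B at 0x1c = 93fc8b
  after D3: wrote 3B at 0x03 = 93fc8b
query mem[0x02]=0x10, mem[0x09]=0xa3, mem[0x08]=0xbd, mem[0x03]=0x93, mem[0x04]=0xfc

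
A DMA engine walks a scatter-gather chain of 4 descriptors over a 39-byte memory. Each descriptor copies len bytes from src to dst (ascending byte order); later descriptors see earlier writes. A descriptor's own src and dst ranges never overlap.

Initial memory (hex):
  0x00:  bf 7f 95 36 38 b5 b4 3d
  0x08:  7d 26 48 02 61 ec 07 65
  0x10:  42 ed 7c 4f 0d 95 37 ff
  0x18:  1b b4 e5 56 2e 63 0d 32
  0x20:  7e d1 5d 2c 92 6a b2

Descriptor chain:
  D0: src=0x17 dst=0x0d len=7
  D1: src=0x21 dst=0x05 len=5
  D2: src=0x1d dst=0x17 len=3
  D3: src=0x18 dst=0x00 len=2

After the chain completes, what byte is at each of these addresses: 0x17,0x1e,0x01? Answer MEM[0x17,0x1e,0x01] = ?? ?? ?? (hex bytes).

D0: mem[0x0d..0x13] <- [ff 1b b4 e5 56 2e 63]
D1: mem[0x05..0x09] <- [d1 5d 2c 92 6a]
D2: mem[0x17..0x19] <- [63 0d 32]
D3: mem[0x00..0x01] <- [0d 32]
query mem[0x17]=0x63, mem[0x1e]=0x0d, mem[0x01]=0x32

MEM[0x17,0x1e,0x01] = 63 0d 32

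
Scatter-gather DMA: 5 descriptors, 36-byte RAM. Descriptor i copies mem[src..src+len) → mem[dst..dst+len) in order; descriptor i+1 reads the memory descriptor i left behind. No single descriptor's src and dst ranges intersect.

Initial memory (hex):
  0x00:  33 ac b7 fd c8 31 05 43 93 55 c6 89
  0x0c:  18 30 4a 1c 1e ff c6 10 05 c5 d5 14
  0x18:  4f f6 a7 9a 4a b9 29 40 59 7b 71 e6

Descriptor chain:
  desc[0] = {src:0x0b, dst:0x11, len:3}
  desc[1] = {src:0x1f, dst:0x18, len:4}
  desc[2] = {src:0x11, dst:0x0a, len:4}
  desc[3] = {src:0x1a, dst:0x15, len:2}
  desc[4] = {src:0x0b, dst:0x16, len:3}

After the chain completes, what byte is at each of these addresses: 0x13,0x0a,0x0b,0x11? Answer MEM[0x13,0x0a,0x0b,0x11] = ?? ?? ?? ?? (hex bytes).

#0 dst[0x11+3] := {0x89,0x18,0x30}
#1 dst[0x18+4] := {0x40,0x59,0x7b,0x71}
#2 dst[0x0a+4] := {0x89,0x18,0x30,0x05}
#3 dst[0x15+2] := {0x7b,0x71}
#4 dst[0x16+3] := {0x18,0x30,0x05}
query mem[0x13]=0x30, mem[0x0a]=0x89, mem[0x0b]=0x18, mem[0x11]=0x89

MEM[0x13,0x0a,0x0b,0x11] = 30 89 18 89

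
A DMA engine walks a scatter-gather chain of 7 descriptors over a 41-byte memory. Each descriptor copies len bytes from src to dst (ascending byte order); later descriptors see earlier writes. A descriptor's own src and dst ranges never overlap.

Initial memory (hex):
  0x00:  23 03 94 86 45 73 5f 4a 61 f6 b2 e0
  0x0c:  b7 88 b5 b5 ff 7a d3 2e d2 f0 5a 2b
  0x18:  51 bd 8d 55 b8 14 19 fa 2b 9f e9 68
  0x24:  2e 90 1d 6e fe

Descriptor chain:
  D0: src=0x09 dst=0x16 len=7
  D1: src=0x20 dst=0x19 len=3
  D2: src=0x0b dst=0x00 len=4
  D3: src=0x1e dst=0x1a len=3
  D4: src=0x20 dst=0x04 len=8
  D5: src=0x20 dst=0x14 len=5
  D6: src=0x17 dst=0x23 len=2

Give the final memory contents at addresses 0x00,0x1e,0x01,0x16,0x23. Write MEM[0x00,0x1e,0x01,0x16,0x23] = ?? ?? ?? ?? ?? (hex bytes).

[0] 0x09->0x16 len=7 : f6 b2 e0 b7 88 b5 b5
[1] 0x20->0x19 len=3 : 2b 9f e9
[2] 0x0b->0x00 len=4 : e0 b7 88 b5
[3] 0x1e->0x1a len=3 : 19 fa 2b
[4] 0x20->0x04 len=8 : 2b 9f e9 68 2e 90 1d 6e
[5] 0x20->0x14 len=5 : 2b 9f e9 68 2e
[6] 0x17->0x23 len=2 : 68 2e
query mem[0x00]=0xe0, mem[0x1e]=0x19, mem[0x01]=0xb7, mem[0x16]=0xe9, mem[0x23]=0x68

MEM[0x00,0x1e,0x01,0x16,0x23] = e0 19 b7 e9 68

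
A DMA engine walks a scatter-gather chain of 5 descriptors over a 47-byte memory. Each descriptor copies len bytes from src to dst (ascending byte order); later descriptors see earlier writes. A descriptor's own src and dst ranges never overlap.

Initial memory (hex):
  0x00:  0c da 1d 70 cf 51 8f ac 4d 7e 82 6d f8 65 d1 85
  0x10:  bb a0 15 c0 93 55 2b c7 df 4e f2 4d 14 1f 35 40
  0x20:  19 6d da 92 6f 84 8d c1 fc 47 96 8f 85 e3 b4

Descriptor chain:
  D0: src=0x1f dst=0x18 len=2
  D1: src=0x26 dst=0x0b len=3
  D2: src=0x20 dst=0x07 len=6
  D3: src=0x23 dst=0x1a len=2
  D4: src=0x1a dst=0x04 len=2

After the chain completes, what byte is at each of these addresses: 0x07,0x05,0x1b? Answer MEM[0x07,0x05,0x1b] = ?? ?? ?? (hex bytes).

#0 dst[0x18+2] := {0x40,0x19}
#1 dst[0x0b+3] := {0x8d,0xc1,0xfc}
#2 dst[0x07+6] := {0x19,0x6d,0xda,0x92,0x6f,0x84}
#3 dst[0x1a+2] := {0x92,0x6f}
#4 dst[0x04+2] := {0x92,0x6f}
query mem[0x07]=0x19, mem[0x05]=0x6f, mem[0x1b]=0x6f

MEM[0x07,0x05,0x1b] = 19 6f 6f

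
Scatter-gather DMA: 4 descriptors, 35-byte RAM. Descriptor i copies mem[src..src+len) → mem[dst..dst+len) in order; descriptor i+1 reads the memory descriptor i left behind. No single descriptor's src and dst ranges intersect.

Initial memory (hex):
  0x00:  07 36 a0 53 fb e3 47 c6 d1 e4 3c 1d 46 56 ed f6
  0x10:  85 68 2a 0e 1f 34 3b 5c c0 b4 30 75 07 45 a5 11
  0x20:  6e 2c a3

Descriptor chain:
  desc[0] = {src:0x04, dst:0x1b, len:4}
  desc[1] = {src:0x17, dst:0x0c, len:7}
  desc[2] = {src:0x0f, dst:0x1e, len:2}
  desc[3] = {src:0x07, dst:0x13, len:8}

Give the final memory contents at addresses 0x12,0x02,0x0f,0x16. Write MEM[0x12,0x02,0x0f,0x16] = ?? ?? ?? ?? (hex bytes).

MEM[0x12,0x02,0x0f,0x16] = 47 a0 30 3c

D0: mem[0x1b..0x1e] <- [fb e3 47 c6]
D1: mem[0x0c..0x12] <- [5c c0 b4 30 fb e3 47]
D2: mem[0x1e..0x1f] <- [30 fb]
D3: mem[0x13..0x1a] <- [c6 d1 e4 3c 1d 5c c0 b4]
query mem[0x12]=0x47, mem[0x02]=0xa0, mem[0x0f]=0x30, mem[0x16]=0x3c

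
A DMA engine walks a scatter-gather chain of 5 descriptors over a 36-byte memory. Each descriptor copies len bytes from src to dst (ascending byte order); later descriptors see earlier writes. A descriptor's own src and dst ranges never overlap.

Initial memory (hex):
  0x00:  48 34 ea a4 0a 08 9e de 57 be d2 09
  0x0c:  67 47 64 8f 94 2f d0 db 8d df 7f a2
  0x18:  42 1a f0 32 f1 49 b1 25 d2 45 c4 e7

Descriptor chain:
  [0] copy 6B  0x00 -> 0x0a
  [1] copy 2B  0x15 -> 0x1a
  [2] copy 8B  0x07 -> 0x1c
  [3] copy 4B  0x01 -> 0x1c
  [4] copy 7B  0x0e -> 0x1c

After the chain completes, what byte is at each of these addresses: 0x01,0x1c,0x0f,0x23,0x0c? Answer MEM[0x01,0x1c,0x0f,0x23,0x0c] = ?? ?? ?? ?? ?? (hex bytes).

MEM[0x01,0x1c,0x0f,0x23,0x0c] = 34 0a 08 0a ea

D0: mem[0x0a..0x0f] <- [48 34 ea a4 0a 08]
D1: mem[0x1a..0x1b] <- [df 7f]
D2: mem[0x1c..0x23] <- [de 57 be 48 34 ea a4 0a]
D3: mem[0x1c..0x1f] <- [34 ea a4 0a]
D4: mem[0x1c..0x22] <- [0a 08 94 2f d0 db 8d]
query mem[0x01]=0x34, mem[0x1c]=0x0a, mem[0x0f]=0x08, mem[0x23]=0x0a, mem[0x0c]=0xea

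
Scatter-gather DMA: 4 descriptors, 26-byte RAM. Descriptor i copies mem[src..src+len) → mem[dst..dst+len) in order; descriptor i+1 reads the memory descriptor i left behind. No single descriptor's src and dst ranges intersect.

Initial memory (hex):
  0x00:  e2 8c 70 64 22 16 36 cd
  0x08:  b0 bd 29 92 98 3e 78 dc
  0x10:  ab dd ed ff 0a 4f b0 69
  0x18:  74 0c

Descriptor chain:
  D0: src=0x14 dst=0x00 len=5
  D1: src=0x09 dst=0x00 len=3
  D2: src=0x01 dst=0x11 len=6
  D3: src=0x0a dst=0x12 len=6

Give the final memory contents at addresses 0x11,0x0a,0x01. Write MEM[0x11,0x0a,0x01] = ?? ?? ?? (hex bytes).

MEM[0x11,0x0a,0x01] = 29 29 29

  after D0: wrote 5B at 0x00 = 0a4fb06974
  after D1: wrote 3B at 0x00 = bd2992
  after D2: wrote 6B at 0x11 = 299269741636
  after D3: wrote 6B at 0x12 = 2992983e78dc
query mem[0x11]=0x29, mem[0x0a]=0x29, mem[0x01]=0x29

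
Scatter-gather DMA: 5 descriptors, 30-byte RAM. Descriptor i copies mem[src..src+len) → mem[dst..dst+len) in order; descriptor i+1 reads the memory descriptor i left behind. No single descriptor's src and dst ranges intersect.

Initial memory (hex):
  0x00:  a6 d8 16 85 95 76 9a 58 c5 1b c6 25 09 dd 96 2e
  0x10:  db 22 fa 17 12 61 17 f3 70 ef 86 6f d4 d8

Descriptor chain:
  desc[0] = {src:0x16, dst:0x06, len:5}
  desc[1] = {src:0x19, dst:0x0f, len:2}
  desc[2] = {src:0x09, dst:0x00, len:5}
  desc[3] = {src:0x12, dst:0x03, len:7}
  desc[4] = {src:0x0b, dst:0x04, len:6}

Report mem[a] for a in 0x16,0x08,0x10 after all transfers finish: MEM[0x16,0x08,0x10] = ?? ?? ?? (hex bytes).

[0] 0x16->0x06 len=5 : 17 f3 70 ef 86
[1] 0x19->0x0f len=2 : ef 86
[2] 0x09->0x00 len=5 : ef 86 25 09 dd
[3] 0x12->0x03 len=7 : fa 17 12 61 17 f3 70
[4] 0x0b->0x04 len=6 : 25 09 dd 96 ef 86
query mem[0x16]=0x17, mem[0x08]=0xef, mem[0x10]=0x86

MEM[0x16,0x08,0x10] = 17 ef 86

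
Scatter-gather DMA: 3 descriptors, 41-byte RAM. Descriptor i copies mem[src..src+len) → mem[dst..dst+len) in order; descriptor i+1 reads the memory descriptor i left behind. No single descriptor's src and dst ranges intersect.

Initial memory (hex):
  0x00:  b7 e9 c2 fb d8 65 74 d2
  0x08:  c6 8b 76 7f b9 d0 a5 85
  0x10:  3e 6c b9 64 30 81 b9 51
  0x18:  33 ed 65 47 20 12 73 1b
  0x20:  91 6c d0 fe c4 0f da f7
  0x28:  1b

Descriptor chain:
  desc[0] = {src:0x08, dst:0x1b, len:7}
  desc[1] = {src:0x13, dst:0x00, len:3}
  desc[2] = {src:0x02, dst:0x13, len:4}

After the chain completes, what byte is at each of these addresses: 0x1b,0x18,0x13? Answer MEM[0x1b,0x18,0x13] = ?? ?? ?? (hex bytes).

MEM[0x1b,0x18,0x13] = c6 33 81

#0 dst[0x1b+7] := {0xc6,0x8b,0x76,0x7f,0xb9,0xd0,0xa5}
#1 dst[0x00+3] := {0x64,0x30,0x81}
#2 dst[0x13+4] := {0x81,0xfb,0xd8,0x65}
query mem[0x1b]=0xc6, mem[0x18]=0x33, mem[0x13]=0x81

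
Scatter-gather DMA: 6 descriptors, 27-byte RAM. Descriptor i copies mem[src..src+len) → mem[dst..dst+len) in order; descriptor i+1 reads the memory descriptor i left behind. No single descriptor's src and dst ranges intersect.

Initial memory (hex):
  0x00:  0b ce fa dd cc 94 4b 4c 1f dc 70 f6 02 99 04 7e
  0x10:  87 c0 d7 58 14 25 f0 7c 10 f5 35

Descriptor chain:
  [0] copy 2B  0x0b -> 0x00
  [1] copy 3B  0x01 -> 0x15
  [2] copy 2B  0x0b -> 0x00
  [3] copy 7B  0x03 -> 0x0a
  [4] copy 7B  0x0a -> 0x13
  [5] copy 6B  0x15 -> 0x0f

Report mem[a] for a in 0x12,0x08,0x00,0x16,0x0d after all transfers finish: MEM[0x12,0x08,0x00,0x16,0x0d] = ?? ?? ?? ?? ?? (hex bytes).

MEM[0x12,0x08,0x00,0x16,0x0d] = 1f 1f f6 4b 4b

#0 dst[0x00+2] := {0xf6,0x02}
#1 dst[0x15+3] := {0x02,0xfa,0xdd}
#2 dst[0x00+2] := {0xf6,0x02}
#3 dst[0x0a+7] := {0xdd,0xcc,0x94,0x4b,0x4c,0x1f,0xdc}
#4 dst[0x13+7] := {0xdd,0xcc,0x94,0x4b,0x4c,0x1f,0xdc}
#5 dst[0x0f+6] := {0x94,0x4b,0x4c,0x1f,0xdc,0x35}
query mem[0x12]=0x1f, mem[0x08]=0x1f, mem[0x00]=0xf6, mem[0x16]=0x4b, mem[0x0d]=0x4b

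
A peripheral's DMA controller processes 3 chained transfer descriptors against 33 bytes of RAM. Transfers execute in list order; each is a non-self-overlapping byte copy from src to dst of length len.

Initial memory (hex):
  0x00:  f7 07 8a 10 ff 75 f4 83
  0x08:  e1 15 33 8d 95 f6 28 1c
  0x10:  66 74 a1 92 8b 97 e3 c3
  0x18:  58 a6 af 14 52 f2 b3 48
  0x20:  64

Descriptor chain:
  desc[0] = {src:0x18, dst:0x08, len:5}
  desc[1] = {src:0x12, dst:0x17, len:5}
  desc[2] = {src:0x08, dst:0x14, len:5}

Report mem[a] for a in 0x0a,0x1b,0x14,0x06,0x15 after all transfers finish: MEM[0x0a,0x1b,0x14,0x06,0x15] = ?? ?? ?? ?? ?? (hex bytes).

MEM[0x0a,0x1b,0x14,0x06,0x15] = af e3 58 f4 a6

#0 dst[0x08+5] := {0x58,0xa6,0xaf,0x14,0x52}
#1 dst[0x17+5] := {0xa1,0x92,0x8b,0x97,0xe3}
#2 dst[0x14+5] := {0x58,0xa6,0xaf,0x14,0x52}
query mem[0x0a]=0xaf, mem[0x1b]=0xe3, mem[0x14]=0x58, mem[0x06]=0xf4, mem[0x15]=0xa6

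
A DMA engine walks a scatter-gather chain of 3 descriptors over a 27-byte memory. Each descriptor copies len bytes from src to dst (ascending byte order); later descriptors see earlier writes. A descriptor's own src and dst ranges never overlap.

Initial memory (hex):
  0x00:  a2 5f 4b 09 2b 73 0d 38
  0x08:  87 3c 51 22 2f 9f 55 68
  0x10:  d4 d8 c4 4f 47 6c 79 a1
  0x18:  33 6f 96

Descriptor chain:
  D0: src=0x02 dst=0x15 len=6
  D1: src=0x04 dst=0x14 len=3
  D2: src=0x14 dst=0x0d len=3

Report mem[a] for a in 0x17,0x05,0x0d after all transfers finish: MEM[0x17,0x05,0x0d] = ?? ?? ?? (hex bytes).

D0: mem[0x15..0x1a] <- [4b 09 2b 73 0d 38]
D1: mem[0x14..0x16] <- [2b 73 0d]
D2: mem[0x0d..0x0f] <- [2b 73 0d]
query mem[0x17]=0x2b, mem[0x05]=0x73, mem[0x0d]=0x2b

MEM[0x17,0x05,0x0d] = 2b 73 2b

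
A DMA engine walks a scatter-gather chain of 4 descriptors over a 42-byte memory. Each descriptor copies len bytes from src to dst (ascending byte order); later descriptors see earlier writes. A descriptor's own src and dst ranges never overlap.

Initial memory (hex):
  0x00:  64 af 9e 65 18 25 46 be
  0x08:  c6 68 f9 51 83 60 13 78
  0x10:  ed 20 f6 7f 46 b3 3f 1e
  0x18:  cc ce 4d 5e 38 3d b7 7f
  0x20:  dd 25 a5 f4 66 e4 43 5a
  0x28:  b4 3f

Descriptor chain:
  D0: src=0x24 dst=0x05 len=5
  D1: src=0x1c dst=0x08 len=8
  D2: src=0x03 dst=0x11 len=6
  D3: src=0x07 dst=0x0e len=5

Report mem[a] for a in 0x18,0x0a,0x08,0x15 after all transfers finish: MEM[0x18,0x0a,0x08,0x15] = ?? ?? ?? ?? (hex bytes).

[0] 0x24->0x05 len=5 : 66 e4 43 5a b4
[1] 0x1c->0x08 len=8 : 38 3d b7 7f dd 25 a5 f4
[2] 0x03->0x11 len=6 : 65 18 66 e4 43 38
[3] 0x07->0x0e len=5 : 43 38 3d b7 7f
query mem[0x18]=0xcc, mem[0x0a]=0xb7, mem[0x08]=0x38, mem[0x15]=0x43

MEM[0x18,0x0a,0x08,0x15] = cc b7 38 43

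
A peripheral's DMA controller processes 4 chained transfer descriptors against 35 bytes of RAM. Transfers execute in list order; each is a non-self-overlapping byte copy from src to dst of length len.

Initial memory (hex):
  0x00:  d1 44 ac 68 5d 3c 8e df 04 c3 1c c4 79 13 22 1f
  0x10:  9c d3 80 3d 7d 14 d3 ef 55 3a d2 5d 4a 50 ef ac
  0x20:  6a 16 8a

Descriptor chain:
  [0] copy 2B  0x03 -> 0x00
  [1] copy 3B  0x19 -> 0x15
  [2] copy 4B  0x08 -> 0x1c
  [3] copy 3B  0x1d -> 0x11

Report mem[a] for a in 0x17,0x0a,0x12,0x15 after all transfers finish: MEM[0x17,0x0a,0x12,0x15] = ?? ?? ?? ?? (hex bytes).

MEM[0x17,0x0a,0x12,0x15] = 5d 1c 1c 3a

#0 dst[0x00+2] := {0x68,0x5d}
#1 dst[0x15+3] := {0x3a,0xd2,0x5d}
#2 dst[0x1c+4] := {0x04,0xc3,0x1c,0xc4}
#3 dst[0x11+3] := {0xc3,0x1c,0xc4}
query mem[0x17]=0x5d, mem[0x0a]=0x1c, mem[0x12]=0x1c, mem[0x15]=0x3a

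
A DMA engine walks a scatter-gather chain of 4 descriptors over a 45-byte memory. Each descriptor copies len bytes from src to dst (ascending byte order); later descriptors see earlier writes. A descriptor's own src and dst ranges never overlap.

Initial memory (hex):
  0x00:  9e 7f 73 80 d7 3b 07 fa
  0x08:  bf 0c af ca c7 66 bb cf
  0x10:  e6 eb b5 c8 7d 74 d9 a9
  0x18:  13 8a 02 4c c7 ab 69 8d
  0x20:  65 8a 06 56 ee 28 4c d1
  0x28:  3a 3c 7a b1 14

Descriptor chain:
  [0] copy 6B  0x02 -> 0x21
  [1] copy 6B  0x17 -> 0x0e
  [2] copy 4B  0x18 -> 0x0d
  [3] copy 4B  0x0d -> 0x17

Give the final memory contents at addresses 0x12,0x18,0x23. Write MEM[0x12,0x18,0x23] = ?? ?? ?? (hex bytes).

#0 dst[0x21+6] := {0x73,0x80,0xd7,0x3b,0x07,0xfa}
#1 dst[0x0e+6] := {0xa9,0x13,0x8a,0x02,0x4c,0xc7}
#2 dst[0x0d+4] := {0x13,0x8a,0x02,0x4c}
#3 dst[0x17+4] := {0x13,0x8a,0x02,0x4c}
query mem[0x12]=0x4c, mem[0x18]=0x8a, mem[0x23]=0xd7

MEM[0x12,0x18,0x23] = 4c 8a d7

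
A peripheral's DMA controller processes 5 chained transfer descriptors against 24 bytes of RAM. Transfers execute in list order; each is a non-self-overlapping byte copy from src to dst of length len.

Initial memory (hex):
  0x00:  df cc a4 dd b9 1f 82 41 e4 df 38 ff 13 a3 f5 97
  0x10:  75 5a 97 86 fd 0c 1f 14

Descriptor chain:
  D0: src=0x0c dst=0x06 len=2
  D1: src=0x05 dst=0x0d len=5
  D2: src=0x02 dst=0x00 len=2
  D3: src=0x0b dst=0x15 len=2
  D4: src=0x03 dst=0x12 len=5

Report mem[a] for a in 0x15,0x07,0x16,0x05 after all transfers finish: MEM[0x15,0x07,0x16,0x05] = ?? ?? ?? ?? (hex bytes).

MEM[0x15,0x07,0x16,0x05] = 13 a3 a3 1f

#0 dst[0x06+2] := {0x13,0xa3}
#1 dst[0x0d+5] := {0x1f,0x13,0xa3,0xe4,0xdf}
#2 dst[0x00+2] := {0xa4,0xdd}
#3 dst[0x15+2] := {0xff,0x13}
#4 dst[0x12+5] := {0xdd,0xb9,0x1f,0x13,0xa3}
query mem[0x15]=0x13, mem[0x07]=0xa3, mem[0x16]=0xa3, mem[0x05]=0x1f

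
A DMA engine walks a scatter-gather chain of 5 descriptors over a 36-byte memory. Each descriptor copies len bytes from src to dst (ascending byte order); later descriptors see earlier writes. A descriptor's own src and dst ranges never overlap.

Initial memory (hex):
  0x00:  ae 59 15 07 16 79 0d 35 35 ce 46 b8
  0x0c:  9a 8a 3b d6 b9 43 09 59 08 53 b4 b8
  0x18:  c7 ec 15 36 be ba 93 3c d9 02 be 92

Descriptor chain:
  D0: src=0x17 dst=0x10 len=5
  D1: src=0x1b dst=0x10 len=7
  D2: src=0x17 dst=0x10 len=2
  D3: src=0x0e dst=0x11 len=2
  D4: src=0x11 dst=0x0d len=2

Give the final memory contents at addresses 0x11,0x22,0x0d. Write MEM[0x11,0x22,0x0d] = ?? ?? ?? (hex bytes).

[0] 0x17->0x10 len=5 : b8 c7 ec 15 36
[1] 0x1b->0x10 len=7 : 36 be ba 93 3c d9 02
[2] 0x17->0x10 len=2 : b8 c7
[3] 0x0e->0x11 len=2 : 3b d6
[4] 0x11->0x0d len=2 : 3b d6
query mem[0x11]=0x3b, mem[0x22]=0xbe, mem[0x0d]=0x3b

MEM[0x11,0x22,0x0d] = 3b be 3b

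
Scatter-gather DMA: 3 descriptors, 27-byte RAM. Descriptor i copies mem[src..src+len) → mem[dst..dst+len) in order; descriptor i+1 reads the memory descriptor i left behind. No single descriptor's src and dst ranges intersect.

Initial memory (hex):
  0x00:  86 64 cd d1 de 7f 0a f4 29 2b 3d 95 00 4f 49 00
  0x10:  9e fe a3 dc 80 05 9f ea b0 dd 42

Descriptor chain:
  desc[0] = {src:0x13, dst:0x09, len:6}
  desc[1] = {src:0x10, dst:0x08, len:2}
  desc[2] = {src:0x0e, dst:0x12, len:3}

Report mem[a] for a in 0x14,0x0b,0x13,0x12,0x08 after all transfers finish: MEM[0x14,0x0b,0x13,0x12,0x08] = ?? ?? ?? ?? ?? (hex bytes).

MEM[0x14,0x0b,0x13,0x12,0x08] = 9e 05 00 b0 9e

D0: mem[0x09..0x0e] <- [dc 80 05 9f ea b0]
D1: mem[0x08..0x09] <- [9e fe]
D2: mem[0x12..0x14] <- [b0 00 9e]
query mem[0x14]=0x9e, mem[0x0b]=0x05, mem[0x13]=0x00, mem[0x12]=0xb0, mem[0x08]=0x9e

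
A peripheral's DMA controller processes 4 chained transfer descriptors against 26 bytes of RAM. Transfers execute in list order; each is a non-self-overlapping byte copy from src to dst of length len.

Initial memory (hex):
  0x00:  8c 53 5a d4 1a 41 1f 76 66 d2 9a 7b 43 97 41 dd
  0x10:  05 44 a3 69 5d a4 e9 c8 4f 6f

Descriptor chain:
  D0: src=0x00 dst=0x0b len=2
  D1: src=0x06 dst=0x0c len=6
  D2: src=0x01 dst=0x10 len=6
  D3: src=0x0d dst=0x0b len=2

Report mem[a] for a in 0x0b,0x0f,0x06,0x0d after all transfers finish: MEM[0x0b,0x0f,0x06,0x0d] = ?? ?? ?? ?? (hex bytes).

  after D0: wrote 2B at 0x0b = 8c53
  after D1: wrote 6B at 0x0c = 1f7666d29a8c
  after D2: wrote 6B at 0x10 = 535ad41a411f
  after D3: wrote 2B at 0x0b = 7666
query mem[0x0b]=0x76, mem[0x0f]=0xd2, mem[0x06]=0x1f, mem[0x0d]=0x76

MEM[0x0b,0x0f,0x06,0x0d] = 76 d2 1f 76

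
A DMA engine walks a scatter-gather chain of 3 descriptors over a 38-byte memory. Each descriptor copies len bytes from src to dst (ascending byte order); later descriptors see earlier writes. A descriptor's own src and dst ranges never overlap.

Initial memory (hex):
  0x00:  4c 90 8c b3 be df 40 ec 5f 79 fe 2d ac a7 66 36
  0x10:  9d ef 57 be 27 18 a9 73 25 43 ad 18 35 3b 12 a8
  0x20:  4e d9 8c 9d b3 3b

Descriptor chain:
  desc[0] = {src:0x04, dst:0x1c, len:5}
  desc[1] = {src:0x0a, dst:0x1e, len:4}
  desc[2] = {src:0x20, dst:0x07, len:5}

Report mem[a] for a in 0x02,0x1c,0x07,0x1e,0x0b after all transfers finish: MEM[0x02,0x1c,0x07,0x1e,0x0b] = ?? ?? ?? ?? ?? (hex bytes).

[0] 0x04->0x1c len=5 : be df 40 ec 5f
[1] 0x0a->0x1e len=4 : fe 2d ac a7
[2] 0x20->0x07 len=5 : ac a7 8c 9d b3
query mem[0x02]=0x8c, mem[0x1c]=0xbe, mem[0x07]=0xac, mem[0x1e]=0xfe, mem[0x0b]=0xb3

MEM[0x02,0x1c,0x07,0x1e,0x0b] = 8c be ac fe b3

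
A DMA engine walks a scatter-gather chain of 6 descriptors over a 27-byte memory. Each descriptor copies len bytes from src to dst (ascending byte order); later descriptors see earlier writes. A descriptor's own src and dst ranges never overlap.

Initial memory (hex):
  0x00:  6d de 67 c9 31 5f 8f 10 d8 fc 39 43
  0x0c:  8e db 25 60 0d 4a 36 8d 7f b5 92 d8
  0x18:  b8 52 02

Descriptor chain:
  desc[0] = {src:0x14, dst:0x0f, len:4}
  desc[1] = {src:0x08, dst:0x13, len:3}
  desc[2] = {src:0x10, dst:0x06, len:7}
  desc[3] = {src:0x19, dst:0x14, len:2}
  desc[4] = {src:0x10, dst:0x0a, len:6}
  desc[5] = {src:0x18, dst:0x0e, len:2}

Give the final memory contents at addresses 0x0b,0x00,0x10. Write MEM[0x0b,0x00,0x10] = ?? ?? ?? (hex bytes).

MEM[0x0b,0x00,0x10] = 92 6d b5

D0: mem[0x0f..0x12] <- [7f b5 92 d8]
D1: mem[0x13..0x15] <- [d8 fc 39]
D2: mem[0x06..0x0c] <- [b5 92 d8 d8 fc 39 92]
D3: mem[0x14..0x15] <- [52 02]
D4: mem[0x0a..0x0f] <- [b5 92 d8 d8 52 02]
D5: mem[0x0e..0x0f] <- [b8 52]
query mem[0x0b]=0x92, mem[0x00]=0x6d, mem[0x10]=0xb5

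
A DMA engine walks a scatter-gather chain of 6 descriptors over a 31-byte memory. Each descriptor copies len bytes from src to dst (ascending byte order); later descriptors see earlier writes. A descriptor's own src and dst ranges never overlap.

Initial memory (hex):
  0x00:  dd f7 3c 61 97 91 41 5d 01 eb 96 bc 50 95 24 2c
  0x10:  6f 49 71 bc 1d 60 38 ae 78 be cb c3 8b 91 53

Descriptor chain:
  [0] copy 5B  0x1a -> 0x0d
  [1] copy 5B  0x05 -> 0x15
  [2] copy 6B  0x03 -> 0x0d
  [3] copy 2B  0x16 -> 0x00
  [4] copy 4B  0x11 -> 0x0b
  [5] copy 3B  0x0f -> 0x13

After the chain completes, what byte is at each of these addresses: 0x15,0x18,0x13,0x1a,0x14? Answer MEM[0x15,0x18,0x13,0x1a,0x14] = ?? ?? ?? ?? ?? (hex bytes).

D0: mem[0x0d..0x11] <- [cb c3 8b 91 53]
D1: mem[0x15..0x19] <- [91 41 5d 01 eb]
D2: mem[0x0d..0x12] <- [61 97 91 41 5d 01]
D3: mem[0x00..0x01] <- [41 5d]
D4: mem[0x0b..0x0e] <- [5d 01 bc 1d]
D5: mem[0x13..0x15] <- [91 41 5d]
query mem[0x15]=0x5d, mem[0x18]=0x01, mem[0x13]=0x91, mem[0x1a]=0xcb, mem[0x14]=0x41

MEM[0x15,0x18,0x13,0x1a,0x14] = 5d 01 91 cb 41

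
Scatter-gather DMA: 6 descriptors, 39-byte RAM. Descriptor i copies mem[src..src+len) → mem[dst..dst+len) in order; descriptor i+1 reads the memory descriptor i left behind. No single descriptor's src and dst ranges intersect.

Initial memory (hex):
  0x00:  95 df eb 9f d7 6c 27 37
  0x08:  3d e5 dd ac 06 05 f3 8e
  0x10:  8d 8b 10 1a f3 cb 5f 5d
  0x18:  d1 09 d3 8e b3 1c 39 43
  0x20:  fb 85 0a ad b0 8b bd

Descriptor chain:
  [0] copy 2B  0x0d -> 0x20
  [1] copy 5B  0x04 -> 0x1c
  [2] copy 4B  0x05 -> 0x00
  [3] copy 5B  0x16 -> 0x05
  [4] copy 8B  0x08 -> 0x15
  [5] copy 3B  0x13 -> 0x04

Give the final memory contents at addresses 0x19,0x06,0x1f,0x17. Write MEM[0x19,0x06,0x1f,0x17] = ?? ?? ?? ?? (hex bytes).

  after D0: wrote 2B at 0x20 = 05f3
  after D1: wrote 5B at 0x1c = d76c27373d
  after D2: wrote 4B at 0x00 = 6c27373d
  after D3: wrote 5B at 0x05 = 5f5dd109d3
  after D4: wrote 8B at 0x15 = 09d3ddac0605f38e
  after D5: wrote 3B at 0x04 = 1af309
query mem[0x19]=0x06, mem[0x06]=0x09, mem[0x1f]=0x37, mem[0x17]=0xdd

MEM[0x19,0x06,0x1f,0x17] = 06 09 37 dd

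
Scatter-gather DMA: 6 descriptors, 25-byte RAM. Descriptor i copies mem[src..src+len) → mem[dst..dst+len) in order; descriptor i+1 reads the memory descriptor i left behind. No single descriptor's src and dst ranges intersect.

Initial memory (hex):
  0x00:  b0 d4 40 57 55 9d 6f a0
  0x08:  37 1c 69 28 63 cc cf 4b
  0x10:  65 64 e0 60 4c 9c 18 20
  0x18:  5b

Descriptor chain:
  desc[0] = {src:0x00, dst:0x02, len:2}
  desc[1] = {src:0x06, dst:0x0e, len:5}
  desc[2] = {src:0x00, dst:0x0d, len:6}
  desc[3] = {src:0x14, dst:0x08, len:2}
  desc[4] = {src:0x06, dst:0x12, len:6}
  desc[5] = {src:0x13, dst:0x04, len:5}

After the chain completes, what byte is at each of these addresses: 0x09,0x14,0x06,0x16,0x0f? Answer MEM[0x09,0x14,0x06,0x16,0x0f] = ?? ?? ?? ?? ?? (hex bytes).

MEM[0x09,0x14,0x06,0x16,0x0f] = 9c 4c 9c 69 b0

D0: mem[0x02..0x03] <- [b0 d4]
D1: mem[0x0e..0x12] <- [6f a0 37 1c 69]
D2: mem[0x0d..0x12] <- [b0 d4 b0 d4 55 9d]
D3: mem[0x08..0x09] <- [4c 9c]
D4: mem[0x12..0x17] <- [6f a0 4c 9c 69 28]
D5: mem[0x04..0x08] <- [a0 4c 9c 69 28]
query mem[0x09]=0x9c, mem[0x14]=0x4c, mem[0x06]=0x9c, mem[0x16]=0x69, mem[0x0f]=0xb0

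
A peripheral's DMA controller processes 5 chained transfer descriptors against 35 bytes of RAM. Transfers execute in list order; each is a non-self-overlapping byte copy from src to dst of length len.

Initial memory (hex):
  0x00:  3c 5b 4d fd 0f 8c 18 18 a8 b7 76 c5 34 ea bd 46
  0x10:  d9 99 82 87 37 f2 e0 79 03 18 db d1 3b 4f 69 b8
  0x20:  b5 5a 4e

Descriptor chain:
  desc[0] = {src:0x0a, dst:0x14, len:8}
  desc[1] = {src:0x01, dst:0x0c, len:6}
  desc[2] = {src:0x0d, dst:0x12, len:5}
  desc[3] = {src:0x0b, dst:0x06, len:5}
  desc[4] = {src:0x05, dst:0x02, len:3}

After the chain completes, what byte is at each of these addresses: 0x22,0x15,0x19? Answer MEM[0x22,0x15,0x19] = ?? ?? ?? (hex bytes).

MEM[0x22,0x15,0x19] = 4e 8c 46

#0 dst[0x14+8] := {0x76,0xc5,0x34,0xea,0xbd,0x46,0xd9,0x99}
#1 dst[0x0c+6] := {0x5b,0x4d,0xfd,0x0f,0x8c,0x18}
#2 dst[0x12+5] := {0x4d,0xfd,0x0f,0x8c,0x18}
#3 dst[0x06+5] := {0xc5,0x5b,0x4d,0xfd,0x0f}
#4 dst[0x02+3] := {0x8c,0xc5,0x5b}
query mem[0x22]=0x4e, mem[0x15]=0x8c, mem[0x19]=0x46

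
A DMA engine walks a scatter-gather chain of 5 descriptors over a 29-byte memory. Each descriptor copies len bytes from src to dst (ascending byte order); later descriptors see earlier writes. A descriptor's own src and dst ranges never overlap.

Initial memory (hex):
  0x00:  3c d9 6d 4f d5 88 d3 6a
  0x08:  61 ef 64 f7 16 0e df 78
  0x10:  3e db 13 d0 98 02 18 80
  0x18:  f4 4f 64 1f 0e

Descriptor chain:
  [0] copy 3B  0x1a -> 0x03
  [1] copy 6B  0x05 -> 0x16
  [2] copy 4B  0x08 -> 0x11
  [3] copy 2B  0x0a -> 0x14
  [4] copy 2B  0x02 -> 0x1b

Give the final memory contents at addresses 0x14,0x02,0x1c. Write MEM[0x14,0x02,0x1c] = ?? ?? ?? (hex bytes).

#0 dst[0x03+3] := {0x64,0x1f,0x0e}
#1 dst[0x16+6] := {0x0e,0xd3,0x6a,0x61,0xef,0x64}
#2 dst[0x11+4] := {0x61,0xef,0x64,0xf7}
#3 dst[0x14+2] := {0x64,0xf7}
#4 dst[0x1b+2] := {0x6d,0x64}
query mem[0x14]=0x64, mem[0x02]=0x6d, mem[0x1c]=0x64

MEM[0x14,0x02,0x1c] = 64 6d 64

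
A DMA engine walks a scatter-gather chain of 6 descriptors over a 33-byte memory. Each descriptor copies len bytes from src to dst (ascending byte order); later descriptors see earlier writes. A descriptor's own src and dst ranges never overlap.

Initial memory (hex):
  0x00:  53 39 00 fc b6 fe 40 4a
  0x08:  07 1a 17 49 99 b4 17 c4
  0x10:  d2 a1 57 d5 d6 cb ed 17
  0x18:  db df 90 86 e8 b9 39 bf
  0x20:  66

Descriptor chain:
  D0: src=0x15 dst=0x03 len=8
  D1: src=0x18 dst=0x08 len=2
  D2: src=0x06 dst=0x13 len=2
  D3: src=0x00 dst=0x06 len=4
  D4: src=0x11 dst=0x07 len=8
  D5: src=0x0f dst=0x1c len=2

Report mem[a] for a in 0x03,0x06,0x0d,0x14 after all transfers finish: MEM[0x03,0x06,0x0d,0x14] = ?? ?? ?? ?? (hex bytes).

MEM[0x03,0x06,0x0d,0x14] = cb 53 17 df

#0 dst[0x03+8] := {0xcb,0xed,0x17,0xdb,0xdf,0x90,0x86,0xe8}
#1 dst[0x08+2] := {0xdb,0xdf}
#2 dst[0x13+2] := {0xdb,0xdf}
#3 dst[0x06+4] := {0x53,0x39,0x00,0xcb}
#4 dst[0x07+8] := {0xa1,0x57,0xdb,0xdf,0xcb,0xed,0x17,0xdb}
#5 dst[0x1c+2] := {0xc4,0xd2}
query mem[0x03]=0xcb, mem[0x06]=0x53, mem[0x0d]=0x17, mem[0x14]=0xdf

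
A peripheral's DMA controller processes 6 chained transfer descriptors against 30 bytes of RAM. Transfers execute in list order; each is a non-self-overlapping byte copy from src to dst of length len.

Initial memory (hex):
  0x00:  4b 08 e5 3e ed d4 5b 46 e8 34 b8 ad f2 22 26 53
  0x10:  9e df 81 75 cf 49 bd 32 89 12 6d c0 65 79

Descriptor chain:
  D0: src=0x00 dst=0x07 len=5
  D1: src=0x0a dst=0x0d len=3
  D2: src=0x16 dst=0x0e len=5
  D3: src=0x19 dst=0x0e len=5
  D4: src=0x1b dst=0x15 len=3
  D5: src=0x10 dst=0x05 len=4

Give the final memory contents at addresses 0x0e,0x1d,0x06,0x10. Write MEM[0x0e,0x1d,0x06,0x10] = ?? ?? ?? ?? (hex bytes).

MEM[0x0e,0x1d,0x06,0x10] = 12 79 65 c0

D0: mem[0x07..0x0b] <- [4b 08 e5 3e ed]
D1: mem[0x0d..0x0f] <- [3e ed f2]
D2: mem[0x0e..0x12] <- [bd 32 89 12 6d]
D3: mem[0x0e..0x12] <- [12 6d c0 65 79]
D4: mem[0x15..0x17] <- [c0 65 79]
D5: mem[0x05..0x08] <- [c0 65 79 75]
query mem[0x0e]=0x12, mem[0x1d]=0x79, mem[0x06]=0x65, mem[0x10]=0xc0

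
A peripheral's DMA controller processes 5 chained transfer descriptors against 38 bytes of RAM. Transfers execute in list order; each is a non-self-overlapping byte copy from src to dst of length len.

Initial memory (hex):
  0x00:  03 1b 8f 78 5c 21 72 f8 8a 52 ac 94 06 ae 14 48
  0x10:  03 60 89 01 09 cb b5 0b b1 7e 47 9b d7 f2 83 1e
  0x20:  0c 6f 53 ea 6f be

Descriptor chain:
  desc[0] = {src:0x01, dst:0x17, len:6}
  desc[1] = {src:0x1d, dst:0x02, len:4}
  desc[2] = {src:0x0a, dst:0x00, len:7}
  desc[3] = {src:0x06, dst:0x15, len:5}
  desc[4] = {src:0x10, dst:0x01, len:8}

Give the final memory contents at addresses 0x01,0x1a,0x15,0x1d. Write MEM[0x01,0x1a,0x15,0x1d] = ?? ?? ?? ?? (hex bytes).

MEM[0x01,0x1a,0x15,0x1d] = 03 5c 03 f2

[0] 0x01->0x17 len=6 : 1b 8f 78 5c 21 72
[1] 0x1d->0x02 len=4 : f2 83 1e 0c
[2] 0x0a->0x00 len=7 : ac 94 06 ae 14 48 03
[3] 0x06->0x15 len=5 : 03 f8 8a 52 ac
[4] 0x10->0x01 len=8 : 03 60 89 01 09 03 f8 8a
query mem[0x01]=0x03, mem[0x1a]=0x5c, mem[0x15]=0x03, mem[0x1d]=0xf2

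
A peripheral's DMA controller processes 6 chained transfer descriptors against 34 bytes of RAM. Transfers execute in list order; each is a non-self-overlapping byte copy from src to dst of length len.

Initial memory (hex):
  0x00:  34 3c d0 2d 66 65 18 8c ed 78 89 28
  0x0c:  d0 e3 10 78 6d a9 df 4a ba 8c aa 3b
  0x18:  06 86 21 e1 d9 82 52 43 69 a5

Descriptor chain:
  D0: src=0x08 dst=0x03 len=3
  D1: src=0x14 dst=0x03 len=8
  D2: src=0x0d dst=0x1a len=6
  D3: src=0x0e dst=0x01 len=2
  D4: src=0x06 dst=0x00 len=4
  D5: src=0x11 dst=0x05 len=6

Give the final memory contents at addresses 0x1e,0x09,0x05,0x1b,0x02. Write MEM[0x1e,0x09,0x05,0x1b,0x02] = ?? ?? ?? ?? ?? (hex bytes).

  after D0: wrote 3B at 0x03 = ed7889
  after D1: wrote 8B at 0x03 = ba8caa3b068621e1
  after D2: wrote 6B at 0x1a = e310786da9df
  after D3: wrote 2B at 0x01 = 1078
  after D4: wrote 4B at 0x00 = 3b068621
  after D5: wrote 6B at 0x05 = a9df4aba8caa
query mem[0x1e]=0xa9, mem[0x09]=0x8c, mem[0x05]=0xa9, mem[0x1b]=0x10, mem[0x02]=0x86

MEM[0x1e,0x09,0x05,0x1b,0x02] = a9 8c a9 10 86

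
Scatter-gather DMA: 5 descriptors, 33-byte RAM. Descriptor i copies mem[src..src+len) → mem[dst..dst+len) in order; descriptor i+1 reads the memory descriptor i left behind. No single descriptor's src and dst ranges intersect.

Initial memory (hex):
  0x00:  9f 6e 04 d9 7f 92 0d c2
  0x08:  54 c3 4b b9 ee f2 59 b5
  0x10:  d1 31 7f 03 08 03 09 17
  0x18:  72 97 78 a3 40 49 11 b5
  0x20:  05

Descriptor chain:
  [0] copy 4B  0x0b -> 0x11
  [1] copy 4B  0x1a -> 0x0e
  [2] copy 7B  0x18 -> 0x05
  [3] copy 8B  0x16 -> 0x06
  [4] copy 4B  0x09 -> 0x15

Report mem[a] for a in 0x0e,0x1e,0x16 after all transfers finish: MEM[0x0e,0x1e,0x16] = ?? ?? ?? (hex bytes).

D0: mem[0x11..0x14] <- [b9 ee f2 59]
D1: mem[0x0e..0x11] <- [78 a3 40 49]
D2: mem[0x05..0x0b] <- [72 97 78 a3 40 49 11]
D3: mem[0x06..0x0d] <- [09 17 72 97 78 a3 40 49]
D4: mem[0x15..0x18] <- [97 78 a3 40]
query mem[0x0e]=0x78, mem[0x1e]=0x11, mem[0x16]=0x78

MEM[0x0e,0x1e,0x16] = 78 11 78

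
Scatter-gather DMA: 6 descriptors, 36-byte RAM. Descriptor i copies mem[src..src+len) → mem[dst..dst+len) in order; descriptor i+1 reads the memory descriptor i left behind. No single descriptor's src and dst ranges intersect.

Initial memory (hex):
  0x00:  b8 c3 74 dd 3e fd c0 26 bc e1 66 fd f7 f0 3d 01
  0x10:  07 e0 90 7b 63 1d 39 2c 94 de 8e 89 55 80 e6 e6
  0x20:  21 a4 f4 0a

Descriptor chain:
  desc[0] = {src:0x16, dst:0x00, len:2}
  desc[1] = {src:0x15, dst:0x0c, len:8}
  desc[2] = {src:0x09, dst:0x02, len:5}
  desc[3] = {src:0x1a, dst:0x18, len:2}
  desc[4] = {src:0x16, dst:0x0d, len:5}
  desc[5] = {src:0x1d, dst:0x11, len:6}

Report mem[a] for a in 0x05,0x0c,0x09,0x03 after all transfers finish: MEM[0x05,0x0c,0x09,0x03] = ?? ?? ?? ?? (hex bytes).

[0] 0x16->0x00 len=2 : 39 2c
[1] 0x15->0x0c len=8 : 1d 39 2c 94 de 8e 89 55
[2] 0x09->0x02 len=5 : e1 66 fd 1d 39
[3] 0x1a->0x18 len=2 : 8e 89
[4] 0x16->0x0d len=5 : 39 2c 8e 89 8e
[5] 0x1d->0x11 len=6 : 80 e6 e6 21 a4 f4
query mem[0x05]=0x1d, mem[0x0c]=0x1d, mem[0x09]=0xe1, mem[0x03]=0x66

MEM[0x05,0x0c,0x09,0x03] = 1d 1d e1 66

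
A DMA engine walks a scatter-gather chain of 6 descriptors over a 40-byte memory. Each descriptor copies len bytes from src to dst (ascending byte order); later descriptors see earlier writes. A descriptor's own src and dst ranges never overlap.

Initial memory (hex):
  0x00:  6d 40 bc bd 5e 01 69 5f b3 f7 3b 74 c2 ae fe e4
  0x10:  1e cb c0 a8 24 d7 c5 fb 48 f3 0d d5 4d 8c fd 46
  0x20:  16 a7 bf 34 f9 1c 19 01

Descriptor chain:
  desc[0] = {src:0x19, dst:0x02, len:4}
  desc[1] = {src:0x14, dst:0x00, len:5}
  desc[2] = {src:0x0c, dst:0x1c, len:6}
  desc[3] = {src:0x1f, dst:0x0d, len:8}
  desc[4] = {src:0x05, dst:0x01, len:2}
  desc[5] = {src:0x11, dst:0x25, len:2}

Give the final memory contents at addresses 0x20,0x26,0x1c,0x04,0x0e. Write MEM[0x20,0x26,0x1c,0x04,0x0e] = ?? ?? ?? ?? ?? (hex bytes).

D0: mem[0x02..0x05] <- [f3 0d d5 4d]
D1: mem[0x00..0x04] <- [24 d7 c5 fb 48]
D2: mem[0x1c..0x21] <- [c2 ae fe e4 1e cb]
D3: mem[0x0d..0x14] <- [e4 1e cb bf 34 f9 1c 19]
D4: mem[0x01..0x02] <- [4d 69]
D5: mem[0x25..0x26] <- [34 f9]
query mem[0x20]=0x1e, mem[0x26]=0xf9, mem[0x1c]=0xc2, mem[0x04]=0x48, mem[0x0e]=0x1e

MEM[0x20,0x26,0x1c,0x04,0x0e] = 1e f9 c2 48 1e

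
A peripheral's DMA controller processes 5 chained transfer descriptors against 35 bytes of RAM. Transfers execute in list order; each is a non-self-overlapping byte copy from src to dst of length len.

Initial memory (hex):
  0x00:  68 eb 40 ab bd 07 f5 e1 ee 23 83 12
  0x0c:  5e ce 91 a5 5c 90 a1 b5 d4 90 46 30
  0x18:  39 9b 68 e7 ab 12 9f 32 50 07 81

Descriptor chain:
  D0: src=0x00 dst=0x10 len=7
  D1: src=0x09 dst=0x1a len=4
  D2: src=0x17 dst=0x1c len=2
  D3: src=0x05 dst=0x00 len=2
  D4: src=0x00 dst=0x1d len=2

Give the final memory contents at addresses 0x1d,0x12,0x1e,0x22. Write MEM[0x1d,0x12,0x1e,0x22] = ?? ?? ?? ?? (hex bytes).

MEM[0x1d,0x12,0x1e,0x22] = 07 40 f5 81

  after D0: wrote 7B at 0x10 = 68eb40abbd07f5
  after D1: wrote 4B at 0x1a = 2383125e
  after D2: wrote 2B at 0x1c = 3039
  after D3: wrote 2B at 0x00 = 07f5
  after D4: wrote 2B at 0x1d = 07f5
query mem[0x1d]=0x07, mem[0x12]=0x40, mem[0x1e]=0xf5, mem[0x22]=0x81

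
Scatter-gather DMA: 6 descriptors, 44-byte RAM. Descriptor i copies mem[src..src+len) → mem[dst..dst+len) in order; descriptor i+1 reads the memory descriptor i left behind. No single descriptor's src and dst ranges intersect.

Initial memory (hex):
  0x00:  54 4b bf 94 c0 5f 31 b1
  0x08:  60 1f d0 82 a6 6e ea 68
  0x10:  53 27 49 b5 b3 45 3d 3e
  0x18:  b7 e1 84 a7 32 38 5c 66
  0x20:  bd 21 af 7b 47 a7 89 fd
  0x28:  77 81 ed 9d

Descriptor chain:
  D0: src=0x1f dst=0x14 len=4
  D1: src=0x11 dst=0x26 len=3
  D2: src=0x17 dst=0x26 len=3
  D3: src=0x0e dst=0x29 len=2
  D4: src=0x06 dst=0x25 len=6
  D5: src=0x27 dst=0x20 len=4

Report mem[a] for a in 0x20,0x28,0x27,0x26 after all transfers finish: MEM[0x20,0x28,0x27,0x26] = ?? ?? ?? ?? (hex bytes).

MEM[0x20,0x28,0x27,0x26] = 60 1f 60 b1

D0: mem[0x14..0x17] <- [66 bd 21 af]
D1: mem[0x26..0x28] <- [27 49 b5]
D2: mem[0x26..0x28] <- [af b7 e1]
D3: mem[0x29..0x2a] <- [ea 68]
D4: mem[0x25..0x2a] <- [31 b1 60 1f d0 82]
D5: mem[0x20..0x23] <- [60 1f d0 82]
query mem[0x20]=0x60, mem[0x28]=0x1f, mem[0x27]=0x60, mem[0x26]=0xb1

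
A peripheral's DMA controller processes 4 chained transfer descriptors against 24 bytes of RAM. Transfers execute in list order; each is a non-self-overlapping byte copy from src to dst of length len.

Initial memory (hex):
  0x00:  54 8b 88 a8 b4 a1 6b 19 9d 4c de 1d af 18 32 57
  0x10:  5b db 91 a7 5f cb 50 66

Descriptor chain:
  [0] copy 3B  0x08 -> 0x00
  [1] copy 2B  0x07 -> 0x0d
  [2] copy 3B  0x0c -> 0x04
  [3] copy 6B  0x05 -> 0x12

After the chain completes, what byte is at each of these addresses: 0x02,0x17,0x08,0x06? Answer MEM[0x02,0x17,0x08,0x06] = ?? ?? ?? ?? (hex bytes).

[0] 0x08->0x00 len=3 : 9d 4c de
[1] 0x07->0x0d len=2 : 19 9d
[2] 0x0c->0x04 len=3 : af 19 9d
[3] 0x05->0x12 len=6 : 19 9d 19 9d 4c de
query mem[0x02]=0xde, mem[0x17]=0xde, mem[0x08]=0x9d, mem[0x06]=0x9d

MEM[0x02,0x17,0x08,0x06] = de de 9d 9d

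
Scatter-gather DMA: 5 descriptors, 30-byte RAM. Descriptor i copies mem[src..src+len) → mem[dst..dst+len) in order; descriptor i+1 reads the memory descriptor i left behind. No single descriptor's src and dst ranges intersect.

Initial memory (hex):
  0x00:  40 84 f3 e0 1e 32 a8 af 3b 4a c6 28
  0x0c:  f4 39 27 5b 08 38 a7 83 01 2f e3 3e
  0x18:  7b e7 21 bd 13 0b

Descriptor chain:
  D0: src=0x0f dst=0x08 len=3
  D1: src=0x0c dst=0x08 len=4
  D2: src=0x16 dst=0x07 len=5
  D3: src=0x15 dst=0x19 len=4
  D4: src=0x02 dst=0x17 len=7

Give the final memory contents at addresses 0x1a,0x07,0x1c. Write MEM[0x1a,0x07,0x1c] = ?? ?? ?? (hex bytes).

D0: mem[0x08..0x0a] <- [5b 08 38]
D1: mem[0x08..0x0b] <- [f4 39 27 5b]
D2: mem[0x07..0x0b] <- [e3 3e 7b e7 21]
D3: mem[0x19..0x1c] <- [2f e3 3e 7b]
D4: mem[0x17..0x1d] <- [f3 e0 1e 32 a8 e3 3e]
query mem[0x1a]=0x32, mem[0x07]=0xe3, mem[0x1c]=0xe3

MEM[0x1a,0x07,0x1c] = 32 e3 e3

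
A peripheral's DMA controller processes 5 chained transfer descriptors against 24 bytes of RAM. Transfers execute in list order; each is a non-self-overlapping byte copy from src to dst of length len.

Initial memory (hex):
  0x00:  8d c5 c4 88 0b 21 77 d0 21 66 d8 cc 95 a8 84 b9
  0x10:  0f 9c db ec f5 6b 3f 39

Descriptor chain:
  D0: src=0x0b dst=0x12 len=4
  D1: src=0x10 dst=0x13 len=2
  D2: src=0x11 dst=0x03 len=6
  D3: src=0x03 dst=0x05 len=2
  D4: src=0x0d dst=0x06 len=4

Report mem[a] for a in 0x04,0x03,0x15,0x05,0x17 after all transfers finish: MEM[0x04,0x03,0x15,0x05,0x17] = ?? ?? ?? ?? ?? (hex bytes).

  after D0: wrote 4B at 0x12 = cc95a884
  after D1: wrote 2B at 0x13 = 0f9c
  after D2: wrote 6B at 0x03 = 9ccc0f9c843f
  after D3: wrote 2B at 0x05 = 9ccc
  after D4: wrote 4B at 0x06 = a884b90f
query mem[0x04]=0xcc, mem[0x03]=0x9c, mem[0x15]=0x84, mem[0x05]=0x9c, mem[0x17]=0x39

MEM[0x04,0x03,0x15,0x05,0x17] = cc 9c 84 9c 39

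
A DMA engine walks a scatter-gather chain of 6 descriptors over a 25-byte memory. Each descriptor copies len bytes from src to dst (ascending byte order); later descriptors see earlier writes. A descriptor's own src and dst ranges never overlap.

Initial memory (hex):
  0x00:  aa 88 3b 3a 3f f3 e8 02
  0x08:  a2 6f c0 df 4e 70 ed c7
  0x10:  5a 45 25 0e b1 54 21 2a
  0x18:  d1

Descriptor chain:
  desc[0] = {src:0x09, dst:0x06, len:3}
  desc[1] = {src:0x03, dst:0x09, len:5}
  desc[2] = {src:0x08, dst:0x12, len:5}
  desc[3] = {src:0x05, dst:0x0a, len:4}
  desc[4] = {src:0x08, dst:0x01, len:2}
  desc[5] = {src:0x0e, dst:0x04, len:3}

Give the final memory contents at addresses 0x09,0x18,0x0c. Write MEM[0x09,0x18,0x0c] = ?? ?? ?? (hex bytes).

MEM[0x09,0x18,0x0c] = 3a d1 c0

  after D0: wrote 3B at 0x06 = 6fc0df
  after D1: wrote 5B at 0x09 = 3a3ff36fc0
  after D2: wrote 5B at 0x12 = df3a3ff36f
  after D3: wrote 4B at 0x0a = f36fc0df
  after D4: wrote 2B at 0x01 = df3a
  after D5: wrote 3B at 0x04 = edc75a
query mem[0x09]=0x3a, mem[0x18]=0xd1, mem[0x0c]=0xc0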